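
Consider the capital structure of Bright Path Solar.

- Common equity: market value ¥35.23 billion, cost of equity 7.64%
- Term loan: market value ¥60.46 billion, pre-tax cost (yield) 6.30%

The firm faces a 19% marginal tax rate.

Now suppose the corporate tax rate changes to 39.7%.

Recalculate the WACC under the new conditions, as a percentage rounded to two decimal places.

5.21%

After the change:
Total capital V = 35.23 + 60.46 = 95.69.
Equity: weight = 35.23/95.69 = 0.3682; cost = 7.64%.
Term loan: weight = 60.46/95.69 = 0.6318; after-tax cost = 6.3% × (1 − 39.7%) = 3.7989%.
WACC = 0.3682 × 7.6400% + 0.6318 × 3.7989% = 5.2131%.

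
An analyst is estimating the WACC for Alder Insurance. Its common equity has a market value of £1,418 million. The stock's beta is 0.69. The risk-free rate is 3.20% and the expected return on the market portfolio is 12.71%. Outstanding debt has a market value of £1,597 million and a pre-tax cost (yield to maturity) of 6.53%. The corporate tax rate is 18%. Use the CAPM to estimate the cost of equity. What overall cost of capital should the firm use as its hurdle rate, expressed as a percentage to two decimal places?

7.43%

Market risk premium = 12.71% − 3.2% = 9.51%.
Cost of equity via CAPM: Re = 3.2% + 0.69 × 9.51% = 9.7619%.
Total capital V = 1418 + 1597 = 3015.
Equity: weight = 1418/3015 = 0.4703; cost = 9.7619%.
Debt: weight = 1597/3015 = 0.5297; after-tax cost = 6.53% × (1 − 18%) = 5.3546%.
WACC = 0.4703 × 9.7619% + 0.5297 × 5.3546% = 7.4274%.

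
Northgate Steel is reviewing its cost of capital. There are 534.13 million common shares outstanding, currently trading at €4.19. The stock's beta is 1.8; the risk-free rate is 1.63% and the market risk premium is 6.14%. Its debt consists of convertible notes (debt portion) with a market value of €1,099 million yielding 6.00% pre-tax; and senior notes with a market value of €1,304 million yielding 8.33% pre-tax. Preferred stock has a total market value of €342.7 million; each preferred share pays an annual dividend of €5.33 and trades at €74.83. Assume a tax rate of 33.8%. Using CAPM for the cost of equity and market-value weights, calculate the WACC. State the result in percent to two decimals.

8.50%

Cost of equity via CAPM: Re = 1.63% + 1.8 × 6.14% = 12.6820%.
Cost of preferred: Rp = 5.33 / 74.83 = 7.1228%.
Market value of equity E = 4.19 × 534.13m = 2238.0047m.
Total capital V = 2238.0047 + 342.7 + 1099 + 1304 = 4983.7047.
Equity: weight = 2238.0047/4983.7047 = 0.4491; cost = 12.682%.
Preferred: weight = 342.7/4983.7047 = 0.0688; cost = 7.1228%.
Convertible notes (debt portion): weight = 1099/4983.7047 = 0.2205; after-tax cost = 6% × (1 − 33.8%) = 3.9720%.
Senior notes: weight = 1304/4983.7047 = 0.2617; after-tax cost = 8.33% × (1 − 33.8%) = 5.5145%.
WACC = 0.4491 × 12.6820% + 0.0688 × 7.1228% + 0.2205 × 3.9720% + 0.2617 × 5.5145% = 8.5036%.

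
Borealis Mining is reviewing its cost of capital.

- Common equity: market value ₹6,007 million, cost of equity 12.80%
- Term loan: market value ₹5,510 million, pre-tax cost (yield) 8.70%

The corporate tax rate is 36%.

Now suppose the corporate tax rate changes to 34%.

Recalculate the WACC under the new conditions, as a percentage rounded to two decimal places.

After the change:
Total capital V = 6007 + 5510 = 11517.
Equity: weight = 6007/11517 = 0.5216; cost = 12.8%.
Term loan: weight = 5510/11517 = 0.4784; after-tax cost = 8.7% × (1 − 34%) = 5.7420%.
WACC = 0.5216 × 12.8000% + 0.4784 × 5.7420% = 9.4233%.

9.42%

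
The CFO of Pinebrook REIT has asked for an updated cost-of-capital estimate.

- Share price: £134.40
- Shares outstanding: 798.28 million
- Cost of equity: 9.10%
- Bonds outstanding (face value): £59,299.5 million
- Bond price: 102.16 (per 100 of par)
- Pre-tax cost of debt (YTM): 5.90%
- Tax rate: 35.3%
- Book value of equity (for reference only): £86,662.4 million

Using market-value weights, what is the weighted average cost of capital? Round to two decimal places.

7.19%

Market value of equity E = 134.4 × 798.28m = 107288.832m. Market value of debt D = 59299.5m × 102.16/100 = 60580.3692m.
Total capital V = 107288.832 + 60580.3692 = 167869.2012.
Equity: weight = 107288.832/167869.2012 = 0.6391; cost = 9.1%.
Bonds outstanding: weight = 60580.3692/167869.2012 = 0.3609; after-tax cost = 5.9% × (1 − 35.3%) = 3.8173%.
WACC = 0.6391 × 9.1000% + 0.3609 × 3.8173% = 7.1936%.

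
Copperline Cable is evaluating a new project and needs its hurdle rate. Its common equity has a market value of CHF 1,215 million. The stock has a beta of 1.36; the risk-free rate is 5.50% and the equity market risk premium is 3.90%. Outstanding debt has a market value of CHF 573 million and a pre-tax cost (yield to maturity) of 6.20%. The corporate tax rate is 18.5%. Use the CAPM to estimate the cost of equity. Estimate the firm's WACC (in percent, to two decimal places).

8.96%

Cost of equity via CAPM: Re = 5.5% + 1.36 × 3.9% = 10.8040%.
Total capital V = 1215 + 573 = 1788.
Equity: weight = 1215/1788 = 0.6795; cost = 10.804%.
Debt: weight = 573/1788 = 0.3205; after-tax cost = 6.2% × (1 − 18.5%) = 5.0530%.
WACC = 0.6795 × 10.8040% + 0.3205 × 5.0530% = 8.9610%.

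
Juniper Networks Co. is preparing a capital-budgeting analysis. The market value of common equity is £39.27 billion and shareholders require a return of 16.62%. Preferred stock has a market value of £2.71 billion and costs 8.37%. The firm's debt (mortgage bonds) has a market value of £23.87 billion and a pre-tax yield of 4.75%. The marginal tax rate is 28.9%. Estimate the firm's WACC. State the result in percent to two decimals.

11.48%

Total capital V = 39.27 + 2.71 + 23.87 = 65.85.
Equity: weight = 39.27/65.85 = 0.5964; cost = 16.62%.
Preferred: weight = 2.71/65.85 = 0.0412; cost = 8.37%.
Mortgage bonds: weight = 23.87/65.85 = 0.3625; after-tax cost = 4.75% × (1 − 28.9%) = 3.3773%.
WACC = 0.5964 × 16.6200% + 0.0412 × 8.3700% + 0.3625 × 3.3773% = 11.4801%.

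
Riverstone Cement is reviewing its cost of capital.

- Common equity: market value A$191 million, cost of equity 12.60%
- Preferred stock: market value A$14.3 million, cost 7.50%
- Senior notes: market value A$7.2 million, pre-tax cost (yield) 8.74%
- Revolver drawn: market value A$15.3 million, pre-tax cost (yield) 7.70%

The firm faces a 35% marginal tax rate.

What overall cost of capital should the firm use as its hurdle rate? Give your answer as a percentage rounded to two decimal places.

Total capital V = 191 + 14.3 + 7.2 + 15.3 = 227.8.
Equity: weight = 191/227.8 = 0.8385; cost = 12.6%.
Preferred: weight = 14.3/227.8 = 0.0628; cost = 7.5%.
Senior notes: weight = 7.2/227.8 = 0.0316; after-tax cost = 8.74% × (1 − 35%) = 5.6810%.
Revolver drawn: weight = 15.3/227.8 = 0.0672; after-tax cost = 7.7% × (1 − 35%) = 5.0050%.
WACC = 0.8385 × 12.6000% + 0.0628 × 7.5000% + 0.0316 × 5.6810% + 0.0672 × 5.0050% = 11.5511%.

11.55%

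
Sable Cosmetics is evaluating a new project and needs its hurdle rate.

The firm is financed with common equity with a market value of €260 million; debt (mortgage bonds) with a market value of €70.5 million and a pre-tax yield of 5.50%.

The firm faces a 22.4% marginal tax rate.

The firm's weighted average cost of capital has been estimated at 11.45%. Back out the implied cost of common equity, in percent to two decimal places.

13.40%

Total capital V = 260 + 70.5 = 330.5.
Equity weight = 260/330.5 = 0.7867.
Mortgage bonds weight = 70.5/330.5 = 0.2133.
Debt contribution = 0.2133 × 5.5% × (1 − 22.4%) = 0.9104%.
Required equity contribution = 11.45% − 0.9104% = 10.5396%.
Re = 10.5396% / 0.7867 = 13.3974%.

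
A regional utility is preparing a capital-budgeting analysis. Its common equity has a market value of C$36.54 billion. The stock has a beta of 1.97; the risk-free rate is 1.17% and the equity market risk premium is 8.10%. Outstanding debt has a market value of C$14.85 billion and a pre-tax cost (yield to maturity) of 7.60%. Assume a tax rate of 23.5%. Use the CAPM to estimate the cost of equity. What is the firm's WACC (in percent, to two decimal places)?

13.86%

Cost of equity via CAPM: Re = 1.17% + 1.97 × 8.1% = 17.1270%.
Total capital V = 36.54 + 14.85 = 51.39.
Equity: weight = 36.54/51.39 = 0.7110; cost = 17.127%.
Debt: weight = 14.85/51.39 = 0.2890; after-tax cost = 7.6% × (1 − 23.5%) = 5.8140%.
WACC = 0.7110 × 17.1270% + 0.2890 × 5.8140% = 13.8579%.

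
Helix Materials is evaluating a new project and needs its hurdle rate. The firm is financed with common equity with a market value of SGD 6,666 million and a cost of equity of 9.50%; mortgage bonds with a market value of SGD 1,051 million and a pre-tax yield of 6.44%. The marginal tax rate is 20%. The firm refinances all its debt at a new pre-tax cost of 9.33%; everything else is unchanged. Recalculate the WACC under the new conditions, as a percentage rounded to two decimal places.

9.22%

After the change:
Total capital V = 6666 + 1051 = 7717.
Equity: weight = 6666/7717 = 0.8638; cost = 9.5%.
Mortgage bonds: weight = 1051/7717 = 0.1362; after-tax cost = 9.33% × (1 − 20%) = 7.4640%.
WACC = 0.8638 × 9.5000% + 0.1362 × 7.4640% = 9.2227%.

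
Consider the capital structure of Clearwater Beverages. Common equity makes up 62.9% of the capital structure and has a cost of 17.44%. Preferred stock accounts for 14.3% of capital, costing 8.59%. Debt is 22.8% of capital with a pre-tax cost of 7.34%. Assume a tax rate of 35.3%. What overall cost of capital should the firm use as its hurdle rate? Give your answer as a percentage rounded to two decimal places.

After-tax cost of debt = 7.34% × (1 − 35.3%) = 4.7490%.
WACC = 0.629 × 17.4400% + 0.143 × 8.5900% + 0.228 × 4.7490% = 13.2809%.

13.28%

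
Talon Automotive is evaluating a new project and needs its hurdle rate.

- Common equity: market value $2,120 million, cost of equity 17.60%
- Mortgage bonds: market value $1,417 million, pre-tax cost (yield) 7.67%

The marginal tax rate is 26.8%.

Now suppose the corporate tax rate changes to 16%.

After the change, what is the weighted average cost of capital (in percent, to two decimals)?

13.13%

After the change:
Total capital V = 2120 + 1417 = 3537.
Equity: weight = 2120/3537 = 0.5994; cost = 17.6%.
Mortgage bonds: weight = 1417/3537 = 0.4006; after-tax cost = 7.67% × (1 − 16%) = 6.4428%.
WACC = 0.5994 × 17.6000% + 0.4006 × 6.4428% = 13.1302%.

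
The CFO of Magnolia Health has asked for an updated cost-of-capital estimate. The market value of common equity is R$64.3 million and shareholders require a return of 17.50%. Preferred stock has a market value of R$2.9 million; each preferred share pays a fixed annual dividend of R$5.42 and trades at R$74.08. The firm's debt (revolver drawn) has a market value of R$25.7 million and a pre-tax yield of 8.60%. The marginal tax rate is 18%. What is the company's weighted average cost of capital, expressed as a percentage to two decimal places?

Cost of preferred: Rp = 5.42 / 74.08 = 7.3164%.
Total capital V = 64.3 + 2.9 + 25.7 = 92.9.
Equity: weight = 64.3/92.9 = 0.6921; cost = 17.5%.
Preferred: weight = 2.9/92.9 = 0.0312; cost = 7.3164%.
Revolver drawn: weight = 25.7/92.9 = 0.2766; after-tax cost = 8.6% × (1 − 18%) = 7.0520%.
WACC = 0.6921 × 17.5000% + 0.0312 × 7.3164% + 0.2766 × 7.0520% = 14.2918%.

14.29%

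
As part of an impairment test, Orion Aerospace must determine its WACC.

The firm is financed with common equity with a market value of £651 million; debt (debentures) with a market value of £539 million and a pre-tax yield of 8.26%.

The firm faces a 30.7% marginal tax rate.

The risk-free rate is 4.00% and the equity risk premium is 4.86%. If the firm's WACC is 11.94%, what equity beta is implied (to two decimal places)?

2.69

Total capital V = 651 + 539 = 1190.
Equity weight = 651/1190 = 0.5471.
Debentures weight = 539/1190 = 0.4529.
Debt contribution = 0.4529 × 8.26% × (1 − 30.7%) = 2.5927%.
Required equity contribution = 11.94% − 2.5927% = 9.3473%  ⇒  Re = 17.0864%.
CAPM: 17.0864% = 4.0% + β × 4.86%  ⇒  β = 2.6927.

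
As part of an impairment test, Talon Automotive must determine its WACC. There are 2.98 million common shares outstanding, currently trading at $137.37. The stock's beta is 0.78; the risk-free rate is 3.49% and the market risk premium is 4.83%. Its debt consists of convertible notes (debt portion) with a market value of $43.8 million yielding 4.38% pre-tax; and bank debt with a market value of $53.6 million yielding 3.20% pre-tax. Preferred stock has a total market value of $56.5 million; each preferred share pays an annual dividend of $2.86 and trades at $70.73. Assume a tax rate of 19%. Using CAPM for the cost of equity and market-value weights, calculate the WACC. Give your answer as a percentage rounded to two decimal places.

6.20%

Cost of equity via CAPM: Re = 3.49% + 0.78 × 4.83% = 7.2574%.
Cost of preferred: Rp = 2.86 / 70.73 = 4.0435%.
Market value of equity E = 137.37 × 2.98m = 409.3626m.
Total capital V = 409.3626 + 56.5 + 43.8 + 53.6 = 563.2626.
Equity: weight = 409.3626/563.2626 = 0.7268; cost = 7.2574%.
Preferred: weight = 56.5/563.2626 = 0.1003; cost = 4.0435%.
Convertible notes (debt portion): weight = 43.8/563.2626 = 0.0778; after-tax cost = 4.38% × (1 − 19%) = 3.5478%.
Bank debt: weight = 53.6/563.2626 = 0.0952; after-tax cost = 3.2% × (1 − 19%) = 2.5920%.
WACC = 0.7268 × 7.2574% + 0.1003 × 4.0435% + 0.0778 × 3.5478% + 0.0952 × 2.5920% = 6.2026%.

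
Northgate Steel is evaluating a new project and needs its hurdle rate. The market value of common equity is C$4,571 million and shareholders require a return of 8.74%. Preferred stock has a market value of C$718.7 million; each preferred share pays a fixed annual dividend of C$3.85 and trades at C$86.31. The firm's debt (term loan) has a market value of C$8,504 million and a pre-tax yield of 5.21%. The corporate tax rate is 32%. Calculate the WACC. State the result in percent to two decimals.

5.31%

Cost of preferred: Rp = 3.85 / 86.31 = 4.4607%.
Total capital V = 4571 + 718.7 + 8504 = 13793.7.
Equity: weight = 4571/13793.7 = 0.3314; cost = 8.74%.
Preferred: weight = 718.7/13793.7 = 0.0521; cost = 4.4607%.
Term loan: weight = 8504/13793.7 = 0.6165; after-tax cost = 5.21% × (1 − 32%) = 3.5428%.
WACC = 0.3314 × 8.7400% + 0.0521 × 4.4607% + 0.6165 × 3.5428% = 5.3129%.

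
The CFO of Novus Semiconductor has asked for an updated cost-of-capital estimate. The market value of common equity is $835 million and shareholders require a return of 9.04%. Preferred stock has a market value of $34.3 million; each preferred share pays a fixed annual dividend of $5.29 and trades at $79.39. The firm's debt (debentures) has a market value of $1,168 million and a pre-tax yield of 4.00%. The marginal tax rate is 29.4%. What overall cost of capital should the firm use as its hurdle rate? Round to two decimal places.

Cost of preferred: Rp = 5.29 / 79.39 = 6.6633%.
Total capital V = 835 + 34.3 + 1168 = 2037.3.
Equity: weight = 835/2037.3 = 0.4099; cost = 9.04%.
Preferred: weight = 34.3/2037.3 = 0.0168; cost = 6.6633%.
Debentures: weight = 1168/2037.3 = 0.5733; after-tax cost = 4% × (1 − 29.4%) = 2.8240%.
WACC = 0.4099 × 9.0400% + 0.0168 × 6.6633% + 0.5733 × 2.8240% = 5.4363%.

5.44%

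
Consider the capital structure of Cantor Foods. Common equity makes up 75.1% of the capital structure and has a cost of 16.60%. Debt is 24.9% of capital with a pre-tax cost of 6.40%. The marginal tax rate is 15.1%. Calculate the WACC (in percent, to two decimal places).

13.82%

After-tax cost of debt = 6.4% × (1 − 15.1%) = 5.4336%.
WACC = 0.751 × 16.6000% + 0.249 × 5.4336% = 13.8196%.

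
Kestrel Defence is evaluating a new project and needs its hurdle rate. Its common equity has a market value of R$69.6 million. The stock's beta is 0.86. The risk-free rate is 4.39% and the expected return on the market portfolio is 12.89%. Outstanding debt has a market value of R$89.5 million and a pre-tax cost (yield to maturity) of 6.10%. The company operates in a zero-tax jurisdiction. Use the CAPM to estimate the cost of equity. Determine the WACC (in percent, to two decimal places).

Market risk premium = 12.89% − 4.39% = 8.5%.
Cost of equity via CAPM: Re = 4.39% + 0.86 × 8.5% = 11.7000%.
Total capital V = 69.6 + 89.5 = 159.1.
Equity: weight = 69.6/159.1 = 0.4375; cost = 11.7%.
Debt: weight = 89.5/159.1 = 0.5625; after-tax cost = 6.1% × (1 − 0%) = 6.1000%.
WACC = 0.4375 × 11.7000% + 0.5625 × 6.1000% = 8.5498%.

8.55%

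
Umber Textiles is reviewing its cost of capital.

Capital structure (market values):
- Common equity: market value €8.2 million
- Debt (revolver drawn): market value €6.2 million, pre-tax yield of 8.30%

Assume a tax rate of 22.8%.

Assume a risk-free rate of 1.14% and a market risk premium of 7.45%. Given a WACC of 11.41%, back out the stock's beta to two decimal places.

Total capital V = 8.2 + 6.2 = 14.4.
Equity weight = 8.2/14.4 = 0.5694.
Revolver drawn weight = 6.2/14.4 = 0.4306.
Debt contribution = 0.4306 × 8.3% × (1 − 22.8%) = 2.7588%.
Required equity contribution = 11.41% − 2.7588% = 8.6512%  ⇒  Re = 15.1923%.
CAPM: 15.1923% = 1.14% + β × 7.45%  ⇒  β = 1.8862.

1.89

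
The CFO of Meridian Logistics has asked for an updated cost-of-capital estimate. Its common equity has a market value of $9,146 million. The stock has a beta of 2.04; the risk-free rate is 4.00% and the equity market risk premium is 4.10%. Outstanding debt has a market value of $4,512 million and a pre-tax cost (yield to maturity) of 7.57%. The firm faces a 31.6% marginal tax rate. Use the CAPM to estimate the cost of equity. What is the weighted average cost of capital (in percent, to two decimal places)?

9.99%

Cost of equity via CAPM: Re = 4.0% + 2.04 × 4.1% = 12.3640%.
Total capital V = 9146 + 4512 = 13658.
Equity: weight = 9146/13658 = 0.6696; cost = 12.364%.
Debt: weight = 4512/13658 = 0.3304; after-tax cost = 7.57% × (1 − 31.6%) = 5.1779%.
WACC = 0.6696 × 12.3640% + 0.3304 × 5.1779% = 9.9900%.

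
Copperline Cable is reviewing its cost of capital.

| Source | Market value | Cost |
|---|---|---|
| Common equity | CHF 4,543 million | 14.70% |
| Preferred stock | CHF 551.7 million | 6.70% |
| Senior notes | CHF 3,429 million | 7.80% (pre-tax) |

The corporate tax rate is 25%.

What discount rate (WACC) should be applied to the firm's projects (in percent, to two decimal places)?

Total capital V = 4543 + 551.7 + 3429 = 8523.7.
Equity: weight = 4543/8523.7 = 0.5330; cost = 14.7%.
Preferred: weight = 551.7/8523.7 = 0.0647; cost = 6.7%.
Senior notes: weight = 3429/8523.7 = 0.4023; after-tax cost = 7.8% × (1 − 25%) = 5.8500%.
WACC = 0.5330 × 14.7000% + 0.0647 × 6.7000% + 0.4023 × 5.8500% = 10.6219%.

10.62%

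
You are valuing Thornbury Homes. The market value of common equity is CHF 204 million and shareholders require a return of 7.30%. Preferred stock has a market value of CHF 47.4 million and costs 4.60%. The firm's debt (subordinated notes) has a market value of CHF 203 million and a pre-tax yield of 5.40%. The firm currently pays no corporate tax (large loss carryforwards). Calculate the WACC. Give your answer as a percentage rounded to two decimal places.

Total capital V = 204 + 47.4 + 203 = 454.4.
Equity: weight = 204/454.4 = 0.4489; cost = 7.3%.
Preferred: weight = 47.4/454.4 = 0.1043; cost = 4.6%.
Subordinated notes: weight = 203/454.4 = 0.4467; after-tax cost = 5.4% × (1 − 0%) = 5.4000%.
WACC = 0.4489 × 7.3000% + 0.1043 × 4.6000% + 0.4467 × 5.4000% = 6.1695%.

6.17%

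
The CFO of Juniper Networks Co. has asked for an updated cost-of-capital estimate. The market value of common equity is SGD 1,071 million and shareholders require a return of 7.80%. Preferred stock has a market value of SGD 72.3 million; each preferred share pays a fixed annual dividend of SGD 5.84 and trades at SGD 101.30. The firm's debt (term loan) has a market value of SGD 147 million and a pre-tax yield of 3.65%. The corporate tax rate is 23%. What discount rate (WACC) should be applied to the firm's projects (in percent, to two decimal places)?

7.12%

Cost of preferred: Rp = 5.84 / 101.3 = 5.7651%.
Total capital V = 1071 + 72.3 + 147 = 1290.3.
Equity: weight = 1071/1290.3 = 0.8300; cost = 7.8%.
Preferred: weight = 72.3/1290.3 = 0.0560; cost = 5.7651%.
Term loan: weight = 147/1290.3 = 0.1139; after-tax cost = 3.65% × (1 − 23%) = 2.8105%.
WACC = 0.8300 × 7.8000% + 0.0560 × 5.7651% + 0.1139 × 2.8105% = 7.1175%.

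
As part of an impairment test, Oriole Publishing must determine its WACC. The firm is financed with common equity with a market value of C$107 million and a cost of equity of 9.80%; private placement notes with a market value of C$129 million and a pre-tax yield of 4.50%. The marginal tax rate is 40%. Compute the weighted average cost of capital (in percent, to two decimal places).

Total capital V = 107 + 129 = 236.
Equity: weight = 107/236 = 0.4534; cost = 9.8%.
Private placement notes: weight = 129/236 = 0.5466; after-tax cost = 4.5% × (1 − 40%) = 2.7000%.
WACC = 0.4534 × 9.8000% + 0.5466 × 2.7000% = 5.9191%.

5.92%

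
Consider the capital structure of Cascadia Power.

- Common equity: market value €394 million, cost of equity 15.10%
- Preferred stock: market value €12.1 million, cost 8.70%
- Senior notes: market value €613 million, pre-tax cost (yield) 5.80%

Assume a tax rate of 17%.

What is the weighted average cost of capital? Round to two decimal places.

8.84%

Total capital V = 394 + 12.1 + 613 = 1019.1.
Equity: weight = 394/1019.1 = 0.3866; cost = 15.1%.
Preferred: weight = 12.1/1019.1 = 0.0119; cost = 8.7%.
Senior notes: weight = 613/1019.1 = 0.6015; after-tax cost = 5.8% × (1 − 17%) = 4.8140%.
WACC = 0.3866 × 15.1000% + 0.0119 × 8.7000% + 0.6015 × 4.8140% = 8.8369%.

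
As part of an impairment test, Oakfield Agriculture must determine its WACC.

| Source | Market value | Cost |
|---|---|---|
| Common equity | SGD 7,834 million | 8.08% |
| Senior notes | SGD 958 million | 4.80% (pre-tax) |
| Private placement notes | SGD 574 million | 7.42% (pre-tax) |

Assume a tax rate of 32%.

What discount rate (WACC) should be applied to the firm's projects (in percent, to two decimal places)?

7.40%

Total capital V = 7834 + 958 + 574 = 9366.
Equity: weight = 7834/9366 = 0.8364; cost = 8.08%.
Senior notes: weight = 958/9366 = 0.1023; after-tax cost = 4.8% × (1 − 32%) = 3.2640%.
Private placement notes: weight = 574/9366 = 0.0613; after-tax cost = 7.42% × (1 − 32%) = 5.0456%.
WACC = 0.8364 × 8.0800% + 0.1023 × 3.2640% + 0.0613 × 5.0456% = 7.4014%.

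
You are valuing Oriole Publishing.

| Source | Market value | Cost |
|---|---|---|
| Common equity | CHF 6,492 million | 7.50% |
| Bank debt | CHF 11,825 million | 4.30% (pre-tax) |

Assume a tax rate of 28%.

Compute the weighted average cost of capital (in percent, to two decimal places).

Total capital V = 6492 + 11825 = 18317.
Equity: weight = 6492/18317 = 0.3544; cost = 7.5%.
Bank debt: weight = 11825/18317 = 0.6456; after-tax cost = 4.3% × (1 − 28%) = 3.0960%.
WACC = 0.3544 × 7.5000% + 0.6456 × 3.0960% = 4.6569%.

4.66%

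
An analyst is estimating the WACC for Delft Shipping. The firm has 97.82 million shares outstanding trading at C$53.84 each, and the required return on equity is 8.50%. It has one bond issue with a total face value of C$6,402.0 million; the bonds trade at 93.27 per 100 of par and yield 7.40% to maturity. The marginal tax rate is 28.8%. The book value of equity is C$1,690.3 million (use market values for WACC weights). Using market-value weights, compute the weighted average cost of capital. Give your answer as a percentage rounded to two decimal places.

6.78%

Market value of equity E = 53.84 × 97.82m = 5266.6288m. Market value of debt D = 6402m × 93.27/100 = 5971.1454m.
Total capital V = 5266.6288 + 5971.1454 = 11237.7742.
Equity: weight = 5266.6288/11237.7742 = 0.4687; cost = 8.5%.
Bonds outstanding: weight = 5971.1454/11237.7742 = 0.5313; after-tax cost = 7.4% × (1 − 28.8%) = 5.2688%.
WACC = 0.4687 × 8.5000% + 0.5313 × 5.2688% = 6.7831%.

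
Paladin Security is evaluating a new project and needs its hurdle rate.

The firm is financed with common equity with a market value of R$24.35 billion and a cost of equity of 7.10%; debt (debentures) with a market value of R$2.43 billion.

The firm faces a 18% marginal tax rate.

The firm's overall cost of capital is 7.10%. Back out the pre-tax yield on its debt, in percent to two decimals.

8.66%

Total capital V = 24.35 + 2.43 = 26.78.
Equity weight = 24.35/26.78 = 0.9093.
Debentures weight = 2.43/26.78 = 0.0907.
Equity contribution = 0.9093 × 7.1% = 6.4558%.
Remaining for debt = 7.1% − 6.4558% = 0.6442%.
Rd × (1 − 18%) × 0.0907 = 0.6442%  ⇒  Rd = 8.6585%.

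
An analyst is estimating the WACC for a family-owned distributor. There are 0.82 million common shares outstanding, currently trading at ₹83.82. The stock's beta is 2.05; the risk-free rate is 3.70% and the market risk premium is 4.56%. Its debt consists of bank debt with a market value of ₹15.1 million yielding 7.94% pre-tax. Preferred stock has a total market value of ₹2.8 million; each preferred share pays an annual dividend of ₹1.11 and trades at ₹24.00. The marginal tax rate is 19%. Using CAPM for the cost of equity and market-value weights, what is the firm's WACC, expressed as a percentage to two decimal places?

11.62%

Cost of equity via CAPM: Re = 3.7% + 2.05 × 4.56% = 13.0480%.
Cost of preferred: Rp = 1.11 / 24.0 = 4.6250%.
Market value of equity E = 83.82 × 0.82m = 68.7324m.
Total capital V = 68.7324 + 2.8 + 15.1 = 86.6324.
Equity: weight = 68.7324/86.6324 = 0.7934; cost = 13.048%.
Preferred: weight = 2.8/86.6324 = 0.0323; cost = 4.625%.
Bank debt: weight = 15.1/86.6324 = 0.1743; after-tax cost = 7.94% × (1 − 19%) = 6.4314%.
WACC = 0.7934 × 13.0480% + 0.0323 × 4.6250% + 0.1743 × 6.4314% = 11.6225%.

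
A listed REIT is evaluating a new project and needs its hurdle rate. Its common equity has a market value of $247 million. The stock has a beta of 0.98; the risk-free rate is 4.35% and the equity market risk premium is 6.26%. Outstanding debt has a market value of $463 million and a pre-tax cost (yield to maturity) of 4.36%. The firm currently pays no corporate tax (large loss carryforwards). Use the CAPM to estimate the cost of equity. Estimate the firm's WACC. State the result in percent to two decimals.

6.49%

Cost of equity via CAPM: Re = 4.35% + 0.98 × 6.26% = 10.4848%.
Total capital V = 247 + 463 = 710.
Equity: weight = 247/710 = 0.3479; cost = 10.4848%.
Debt: weight = 463/710 = 0.6521; after-tax cost = 4.36% × (1 − 0%) = 4.3600%.
WACC = 0.3479 × 10.4848% + 0.6521 × 4.3600% = 6.4907%.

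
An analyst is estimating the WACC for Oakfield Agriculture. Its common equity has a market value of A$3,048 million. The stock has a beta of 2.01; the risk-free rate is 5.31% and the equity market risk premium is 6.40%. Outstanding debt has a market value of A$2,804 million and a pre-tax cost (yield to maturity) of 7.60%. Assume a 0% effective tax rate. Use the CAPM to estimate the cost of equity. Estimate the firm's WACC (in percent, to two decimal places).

Cost of equity via CAPM: Re = 5.31% + 2.01 × 6.4% = 18.1740%.
Total capital V = 3048 + 2804 = 5852.
Equity: weight = 3048/5852 = 0.5208; cost = 18.174%.
Debt: weight = 2804/5852 = 0.4792; after-tax cost = 7.6% × (1 − 0%) = 7.6000%.
WACC = 0.5208 × 18.1740% + 0.4792 × 7.6000% = 13.1074%.

13.11%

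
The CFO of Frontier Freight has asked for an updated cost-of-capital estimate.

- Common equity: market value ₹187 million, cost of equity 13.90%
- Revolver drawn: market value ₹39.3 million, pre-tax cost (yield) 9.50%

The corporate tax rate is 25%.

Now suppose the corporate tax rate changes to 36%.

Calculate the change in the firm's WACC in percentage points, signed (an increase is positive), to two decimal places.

Current WACC:
Total capital V = 187 + 39.3 = 226.3.
Equity: weight = 187/226.3 = 0.8263; cost = 13.9%.
Revolver drawn: weight = 39.3/226.3 = 0.1737; after-tax cost = 9.5% × (1 − 25%) = 7.1250%.
WACC = 0.8263 × 13.9000% + 0.1737 × 7.1250% = 12.7234%.
After the change:
Total capital V = 187 + 39.3 = 226.3.
Equity: weight = 187/226.3 = 0.8263; cost = 13.9%.
Revolver drawn: weight = 39.3/226.3 = 0.1737; after-tax cost = 9.5% × (1 − 36%) = 6.0800%.
WACC = 0.8263 × 13.9000% + 0.1737 × 6.0800% = 12.5420%.
Change in WACC = 12.5420% − 12.7234% = -0.1815 pp.

-0.18 pp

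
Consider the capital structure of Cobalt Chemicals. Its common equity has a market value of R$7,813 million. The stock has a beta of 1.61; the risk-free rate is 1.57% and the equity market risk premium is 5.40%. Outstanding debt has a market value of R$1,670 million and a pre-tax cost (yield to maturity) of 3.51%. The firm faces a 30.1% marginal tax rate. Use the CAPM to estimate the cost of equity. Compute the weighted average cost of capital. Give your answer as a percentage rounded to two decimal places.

8.89%

Cost of equity via CAPM: Re = 1.57% + 1.61 × 5.4% = 10.2640%.
Total capital V = 7813 + 1670 = 9483.
Equity: weight = 7813/9483 = 0.8239; cost = 10.264%.
Debt: weight = 1670/9483 = 0.1761; after-tax cost = 3.51% × (1 − 30.1%) = 2.4535%.
WACC = 0.8239 × 10.2640% + 0.1761 × 2.4535% = 8.8885%.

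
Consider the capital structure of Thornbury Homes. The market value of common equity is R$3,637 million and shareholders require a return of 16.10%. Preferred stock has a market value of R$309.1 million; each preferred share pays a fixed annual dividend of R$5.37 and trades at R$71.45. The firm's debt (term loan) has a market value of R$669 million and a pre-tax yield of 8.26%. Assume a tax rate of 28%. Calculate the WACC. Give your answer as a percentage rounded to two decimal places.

Cost of preferred: Rp = 5.37 / 71.45 = 7.5157%.
Total capital V = 3637 + 309.1 + 669 = 4615.1.
Equity: weight = 3637/4615.1 = 0.7881; cost = 16.1%.
Preferred: weight = 309.1/4615.1 = 0.0670; cost = 7.5157%.
Term loan: weight = 669/4615.1 = 0.1450; after-tax cost = 8.26% × (1 − 28%) = 5.9472%.
WACC = 0.7881 × 16.1000% + 0.0670 × 7.5157% + 0.1450 × 5.9472% = 14.0533%.

14.05%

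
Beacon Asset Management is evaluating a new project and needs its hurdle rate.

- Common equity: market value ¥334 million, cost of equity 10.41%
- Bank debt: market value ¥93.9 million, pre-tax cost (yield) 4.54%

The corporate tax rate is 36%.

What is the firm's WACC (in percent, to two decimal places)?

Total capital V = 334 + 93.9 = 427.9.
Equity: weight = 334/427.9 = 0.7806; cost = 10.41%.
Bank debt: weight = 93.9/427.9 = 0.2194; after-tax cost = 4.54% × (1 − 36%) = 2.9056%.
WACC = 0.7806 × 10.4100% + 0.2194 × 2.9056% = 8.7632%.

8.76%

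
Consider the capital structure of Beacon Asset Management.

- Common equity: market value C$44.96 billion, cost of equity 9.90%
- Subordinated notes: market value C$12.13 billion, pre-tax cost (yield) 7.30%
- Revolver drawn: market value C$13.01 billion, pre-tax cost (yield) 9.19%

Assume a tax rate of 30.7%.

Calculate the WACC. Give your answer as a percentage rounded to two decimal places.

Total capital V = 44.96 + 12.13 + 13.01 = 70.1.
Equity: weight = 44.96/70.1 = 0.6414; cost = 9.9%.
Subordinated notes: weight = 12.13/70.1 = 0.1730; after-tax cost = 7.3% × (1 − 30.7%) = 5.0589%.
Revolver drawn: weight = 13.01/70.1 = 0.1856; after-tax cost = 9.19% × (1 − 30.7%) = 6.3687%.
WACC = 0.6414 × 9.9000% + 0.1730 × 5.0589% + 0.1856 × 6.3687% = 8.4069%.

8.41%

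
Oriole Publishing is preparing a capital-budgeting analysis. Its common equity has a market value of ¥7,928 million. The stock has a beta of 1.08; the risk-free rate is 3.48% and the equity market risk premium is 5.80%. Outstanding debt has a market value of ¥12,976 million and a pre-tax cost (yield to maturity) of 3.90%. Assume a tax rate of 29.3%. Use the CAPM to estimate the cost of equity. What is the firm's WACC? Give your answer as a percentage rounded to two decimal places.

Cost of equity via CAPM: Re = 3.48% + 1.08 × 5.8% = 9.7440%.
Total capital V = 7928 + 12976 = 20904.
Equity: weight = 7928/20904 = 0.3793; cost = 9.744%.
Debt: weight = 12976/20904 = 0.6207; after-tax cost = 3.9% × (1 − 29.3%) = 2.7573%.
WACC = 0.3793 × 9.7440% + 0.6207 × 2.7573% = 5.4071%.

5.41%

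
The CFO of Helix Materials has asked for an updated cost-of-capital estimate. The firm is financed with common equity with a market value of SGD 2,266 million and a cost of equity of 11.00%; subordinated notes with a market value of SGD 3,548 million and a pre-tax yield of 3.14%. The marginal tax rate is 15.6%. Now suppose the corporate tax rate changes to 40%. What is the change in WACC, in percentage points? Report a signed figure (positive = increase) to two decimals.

Current WACC:
Total capital V = 2266 + 3548 = 5814.
Equity: weight = 2266/5814 = 0.3897; cost = 11%.
Subordinated notes: weight = 3548/5814 = 0.6103; after-tax cost = 3.14% × (1 − 15.6%) = 2.6502%.
WACC = 0.3897 × 11.0000% + 0.6103 × 2.6502% = 5.9045%.
After the change:
Total capital V = 2266 + 3548 = 5814.
Equity: weight = 2266/5814 = 0.3897; cost = 11%.
Subordinated notes: weight = 3548/5814 = 0.6103; after-tax cost = 3.14% × (1 − 40%) = 1.8840%.
WACC = 0.3897 × 11.0000% + 0.6103 × 1.8840% = 5.4370%.
Change in WACC = 5.4370% − 5.9045% = -0.4675 pp.

-0.47 pp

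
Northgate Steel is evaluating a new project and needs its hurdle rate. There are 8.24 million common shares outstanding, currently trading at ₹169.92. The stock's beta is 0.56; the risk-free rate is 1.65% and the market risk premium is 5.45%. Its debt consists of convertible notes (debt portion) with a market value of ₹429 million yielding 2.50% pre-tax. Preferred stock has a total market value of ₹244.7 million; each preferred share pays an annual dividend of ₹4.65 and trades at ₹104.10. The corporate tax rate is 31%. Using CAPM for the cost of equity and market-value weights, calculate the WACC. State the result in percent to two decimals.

4.06%

Cost of equity via CAPM: Re = 1.65% + 0.56 × 5.45% = 4.7020%.
Cost of preferred: Rp = 4.65 / 104.1 = 4.4669%.
Market value of equity E = 169.92 × 8.24m = 1400.1408m.
Total capital V = 1400.1408 + 244.7 + 429 = 2073.8408.
Equity: weight = 1400.1408/2073.8408 = 0.6751; cost = 4.702%.
Preferred: weight = 244.7/2073.8408 = 0.1180; cost = 4.4669%.
Convertible notes (debt portion): weight = 429/2073.8408 = 0.2069; after-tax cost = 2.5% × (1 − 31%) = 1.7250%.
WACC = 0.6751 × 4.7020% + 0.1180 × 4.4669% + 0.2069 × 1.7250% = 4.0584%.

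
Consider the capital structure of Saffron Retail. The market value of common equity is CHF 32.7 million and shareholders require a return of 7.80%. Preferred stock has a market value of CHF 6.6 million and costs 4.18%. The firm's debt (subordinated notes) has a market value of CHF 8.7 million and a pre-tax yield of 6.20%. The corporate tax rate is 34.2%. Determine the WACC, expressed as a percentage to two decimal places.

6.63%

Total capital V = 32.7 + 6.6 + 8.7 = 48.
Equity: weight = 32.7/48 = 0.6813; cost = 7.8%.
Preferred: weight = 6.6/48 = 0.1375; cost = 4.18%.
Subordinated notes: weight = 8.7/48 = 0.1812; after-tax cost = 6.2% × (1 − 34.2%) = 4.0796%.
WACC = 0.6813 × 7.8000% + 0.1375 × 4.1800% + 0.1812 × 4.0796% = 6.6279%.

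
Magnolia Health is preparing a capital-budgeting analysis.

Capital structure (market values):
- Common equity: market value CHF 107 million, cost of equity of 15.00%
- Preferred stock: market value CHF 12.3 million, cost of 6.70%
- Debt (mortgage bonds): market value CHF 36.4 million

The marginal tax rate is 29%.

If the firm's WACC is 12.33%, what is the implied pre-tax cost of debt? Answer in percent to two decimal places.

Total capital V = 107 + 12.3 + 36.4 = 155.7.
Equity weight = 107/155.7 = 0.6872.
Preferred weight = 12.3/155.7 = 0.0790.
Mortgage bonds weight = 36.4/155.7 = 0.2338.
Equity contribution = 0.6872 × 15% = 10.3083%.
Preferred contribution = 0.0790 × 6.7% = 0.5293%.
Remaining for debt = 12.33% − 10.8376% = 1.4924%.
Rd × (1 − 29%) × 0.2338 = 1.4924%  ⇒  Rd = 8.9913%.

8.99%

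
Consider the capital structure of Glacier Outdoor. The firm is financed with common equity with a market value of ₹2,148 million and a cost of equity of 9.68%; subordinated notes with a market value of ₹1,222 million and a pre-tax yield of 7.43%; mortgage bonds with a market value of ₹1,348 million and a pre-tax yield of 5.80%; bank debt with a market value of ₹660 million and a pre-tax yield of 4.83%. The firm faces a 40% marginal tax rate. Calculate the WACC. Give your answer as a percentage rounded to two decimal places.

Total capital V = 2148 + 1222 + 1348 + 660 = 5378.
Equity: weight = 2148/5378 = 0.3994; cost = 9.68%.
Subordinated notes: weight = 1222/5378 = 0.2272; after-tax cost = 7.43% × (1 − 40%) = 4.4580%.
Mortgage bonds: weight = 1348/5378 = 0.2507; after-tax cost = 5.8% × (1 − 40%) = 3.4800%.
Bank debt: weight = 660/5378 = 0.1227; after-tax cost = 4.83% × (1 − 40%) = 2.8980%.
WACC = 0.3994 × 9.6800% + 0.2272 × 4.4580% + 0.2507 × 3.4800% + 0.1227 × 2.8980% = 6.1071%.

6.11%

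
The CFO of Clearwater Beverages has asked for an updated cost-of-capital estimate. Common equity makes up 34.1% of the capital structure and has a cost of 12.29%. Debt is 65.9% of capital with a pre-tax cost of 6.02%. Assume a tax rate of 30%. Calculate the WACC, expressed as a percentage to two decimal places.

After-tax cost of debt = 6.02% × (1 − 30%) = 4.2140%.
WACC = 0.341 × 12.2900% + 0.659 × 4.2140% = 6.9679%.

6.97%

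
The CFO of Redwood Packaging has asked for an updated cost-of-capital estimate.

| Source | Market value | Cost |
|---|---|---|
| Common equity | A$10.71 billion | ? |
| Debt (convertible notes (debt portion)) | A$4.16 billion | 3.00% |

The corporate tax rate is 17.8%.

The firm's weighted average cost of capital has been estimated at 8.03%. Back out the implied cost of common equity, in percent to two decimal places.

10.19%

Total capital V = 10.71 + 4.16 = 14.87.
Equity weight = 10.71/14.87 = 0.7202.
Convertible notes (debt portion) weight = 4.16/14.87 = 0.2798.
Debt contribution = 0.2798 × 3% × (1 − 17.8%) = 0.6899%.
Required equity contribution = 8.03% − 0.6899% = 7.3401%.
Re = 7.3401% / 0.7202 = 10.1912%.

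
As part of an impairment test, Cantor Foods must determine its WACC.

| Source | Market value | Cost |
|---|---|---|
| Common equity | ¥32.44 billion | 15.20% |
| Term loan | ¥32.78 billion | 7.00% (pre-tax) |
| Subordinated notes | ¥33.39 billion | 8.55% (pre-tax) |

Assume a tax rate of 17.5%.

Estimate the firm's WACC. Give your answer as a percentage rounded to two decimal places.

9.31%

Total capital V = 32.44 + 32.78 + 33.39 = 98.61.
Equity: weight = 32.44/98.61 = 0.3290; cost = 15.2%.
Term loan: weight = 32.78/98.61 = 0.3324; after-tax cost = 7% × (1 − 17.5%) = 5.7750%.
Subordinated notes: weight = 33.39/98.61 = 0.3386; after-tax cost = 8.55% × (1 − 17.5%) = 7.0537%.
WACC = 0.3290 × 15.2000% + 0.3324 × 5.7750% + 0.3386 × 7.0537% = 9.3086%.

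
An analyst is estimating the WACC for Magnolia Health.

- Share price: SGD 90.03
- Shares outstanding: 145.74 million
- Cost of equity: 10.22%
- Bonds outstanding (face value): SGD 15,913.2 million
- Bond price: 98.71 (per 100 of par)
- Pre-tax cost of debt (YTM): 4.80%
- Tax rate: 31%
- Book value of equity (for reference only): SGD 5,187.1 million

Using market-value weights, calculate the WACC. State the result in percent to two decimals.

6.46%

Market value of equity E = 90.03 × 145.74m = 13120.9722m. Market value of debt D = 15913.2m × 98.71/100 = 15707.91972m.
Total capital V = 13120.9722 + 15707.91972 = 28828.89192.
Equity: weight = 13120.9722/28828.89192 = 0.4551; cost = 10.22%.
Bonds outstanding: weight = 15707.91972/28828.89192 = 0.5449; after-tax cost = 4.8% × (1 − 31%) = 3.3120%.
WACC = 0.4551 × 10.2200% + 0.5449 × 3.3120% = 6.4561%.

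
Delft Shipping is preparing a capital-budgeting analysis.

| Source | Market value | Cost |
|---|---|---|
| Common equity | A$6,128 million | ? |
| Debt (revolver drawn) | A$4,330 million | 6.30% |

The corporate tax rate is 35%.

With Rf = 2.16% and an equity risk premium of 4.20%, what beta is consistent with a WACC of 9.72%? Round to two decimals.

2.75

Total capital V = 6128 + 4330 = 10458.
Equity weight = 6128/10458 = 0.5860.
Revolver drawn weight = 4330/10458 = 0.4140.
Debt contribution = 0.4140 × 6.3% × (1 − 35%) = 1.6955%.
Required equity contribution = 9.72% − 1.6955% = 8.0245%  ⇒  Re = 13.6946%.
CAPM: 13.6946% = 2.16% + β × 4.2%  ⇒  β = 2.7463.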